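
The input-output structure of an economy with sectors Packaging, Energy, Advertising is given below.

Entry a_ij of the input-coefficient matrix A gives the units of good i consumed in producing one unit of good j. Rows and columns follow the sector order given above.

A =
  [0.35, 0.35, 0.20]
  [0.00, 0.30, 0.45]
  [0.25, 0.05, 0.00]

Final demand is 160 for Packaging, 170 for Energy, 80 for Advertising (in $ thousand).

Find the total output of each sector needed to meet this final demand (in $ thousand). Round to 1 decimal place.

I − A =
  [   0.65    -0.35    -0.20]
  [   0.00     0.70    -0.45]
  [  -0.25    -0.05     1.00]
Cofactors of I−A, C_ij = (−1)^(i+j)·(minor ij) (rows/columns in the sector order above):
  C_11 = (0.70)(1.00) − (-0.45)(-0.05) = 0.6775
  C_12 = −[(0.00)(1.00) − (-0.45)(-0.25)] = 0.1125
  C_13 = (0.00)(-0.05) − (0.70)(-0.25) = 0.1750
  C_21 = −[(-0.35)(1.00) − (-0.20)(-0.05)] = 0.3600
  C_22 = (0.65)(1.00) − (-0.20)(-0.25) = 0.6000
  C_23 = −[(0.65)(-0.05) − (-0.35)(-0.25)] = 0.1200
  C_31 = (-0.35)(-0.45) − (-0.20)(0.70) = 0.2975
  C_32 = −[(0.65)(-0.45) − (-0.20)(0.00)] = 0.2925
  C_33 = (0.65)(0.70) − (-0.35)(0.00) = 0.4550
det(I−A) = Σ_j (I−A)_1j·C_1j = (0.65)(0.6775) + (-0.35)(0.1125) + (-0.20)(0.1750) = 0.3660
adj(I−A) = Cᵀ =
  [ 0.6775   0.3600   0.2975]
  [ 0.1125   0.6000   0.2925]
  [ 0.1750   0.1200   0.4550]
(I − A)⁻¹ = adj(I−A) / det(I−A) ≈
  [   1.8511     0.9836     0.8128]
  [   0.3074     1.6393     0.7992]
  [   0.4781     0.3279     1.2432]
x = (I − A)⁻¹ d = adj(I−A)·d / det(I−A), with det(I−A) = 0.3660:
  x_P = (0.6775·160 + 0.3600·170 + 0.2975·80) / 0.3660 = 193.40 / 0.3660 ≈ 528.4
  x_E = (0.1125·160 + 0.6000·170 + 0.2925·80) / 0.3660 = 143.40 / 0.3660 ≈ 391.8
  x_A = (0.1750·160 + 0.1200·170 + 0.4550·80) / 0.3660 = 84.80 / 0.3660 ≈ 231.7

x_P = 528.4, x_E = 391.8, x_A = 231.7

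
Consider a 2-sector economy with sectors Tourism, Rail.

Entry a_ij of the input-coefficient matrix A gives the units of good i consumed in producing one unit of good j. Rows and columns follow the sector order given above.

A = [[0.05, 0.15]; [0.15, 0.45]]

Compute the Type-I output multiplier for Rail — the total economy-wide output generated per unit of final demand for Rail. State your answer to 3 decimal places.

m_R = 2.200

I − A =
  [   0.95    -0.15]
  [  -0.15     0.55]
det(I−A) = (0.95)(0.55) − (-0.15)(-0.15) = 0.5000
adj(I−A) = [[0.55, 0.15], [0.15, 0.95]]
(I − A)⁻¹ = adj(I−A) / det(I−A) ≈
  [   1.1000     0.3000]
  [   0.3000     1.9000]
The output multiplier for sector j is the column-j sum of the Leontief inverse (I − A)⁻¹ = adj(I−A) / det(I−A).
Column R of adj(I−A): (0.15, 0.95); det(I−A) = 0.5000.
m_R = (0.15 + 0.95) / 0.5000 = 1.10 / 0.5000 = 2.200.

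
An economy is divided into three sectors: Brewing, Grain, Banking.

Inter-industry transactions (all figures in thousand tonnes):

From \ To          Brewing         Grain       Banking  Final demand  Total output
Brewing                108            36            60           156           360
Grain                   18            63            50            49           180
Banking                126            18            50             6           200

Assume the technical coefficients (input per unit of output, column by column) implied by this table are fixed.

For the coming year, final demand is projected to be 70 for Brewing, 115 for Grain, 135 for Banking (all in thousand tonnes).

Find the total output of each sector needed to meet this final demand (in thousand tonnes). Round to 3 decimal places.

Technical coefficients a_ij = z_ij / X_j:
  a_11 = 108/360 = 0.30, a_21 = 18/360 = 0.05, a_31 = 126/360 = 0.35
  a_12 = 36/180 = 0.20, a_22 = 63/180 = 0.35, a_32 = 18/180 = 0.10
  a_13 = 60/200 = 0.30, a_23 = 50/200 = 0.25, a_33 = 50/200 = 0.25
I − A =
  [   0.70    -0.20    -0.30]
  [  -0.05     0.65    -0.25]
  [  -0.35    -0.10     0.75]
Cofactors of I−A, C_ij = (−1)^(i+j)·(minor ij) (rows/columns in the sector order above):
  C_11 = (0.65)(0.75) − (-0.25)(-0.10) = 0.4625
  C_12 = −[(-0.05)(0.75) − (-0.25)(-0.35)] = 0.1250
  C_13 = (-0.05)(-0.10) − (0.65)(-0.35) = 0.2325
  C_21 = −[(-0.20)(0.75) − (-0.30)(-0.10)] = 0.1800
  C_22 = (0.70)(0.75) − (-0.30)(-0.35) = 0.4200
  C_23 = −[(0.70)(-0.10) − (-0.20)(-0.35)] = 0.1400
  C_31 = (-0.20)(-0.25) − (-0.30)(0.65) = 0.2450
  C_32 = −[(0.70)(-0.25) − (-0.30)(-0.05)] = 0.1900
  C_33 = (0.70)(0.65) − (-0.20)(-0.05) = 0.4450
det(I−A) = Σ_j (I−A)_1j·C_1j = (0.70)(0.4625) + (-0.20)(0.1250) + (-0.30)(0.2325) = 0.2290
adj(I−A) = Cᵀ =
  [ 0.4625   0.1800   0.2450]
  [ 0.1250   0.4200   0.1900]
  [ 0.2325   0.1400   0.4450]
(I − A)⁻¹ = adj(I−A) / det(I−A) ≈
  [   2.0197     0.7860     1.0699]
  [   0.5459     1.8341     0.8297]
  [   1.0153     0.6114     1.9432]
x = (I − A)⁻¹ d = adj(I−A)·d / det(I−A), with det(I−A) = 0.2290:
  x_1 = (0.4625·70 + 0.1800·115 + 0.2450·135) / 0.2290 = 86.15 / 0.2290 ≈ 376.201
  x_2 = (0.1250·70 + 0.4200·115 + 0.1900·135) / 0.2290 = 82.70 / 0.2290 ≈ 361.135
  x_3 = (0.2325·70 + 0.1400·115 + 0.4450·135) / 0.2290 = 92.45 / 0.2290 ≈ 403.712

x_1 = 376.201, x_2 = 361.135, x_3 = 403.712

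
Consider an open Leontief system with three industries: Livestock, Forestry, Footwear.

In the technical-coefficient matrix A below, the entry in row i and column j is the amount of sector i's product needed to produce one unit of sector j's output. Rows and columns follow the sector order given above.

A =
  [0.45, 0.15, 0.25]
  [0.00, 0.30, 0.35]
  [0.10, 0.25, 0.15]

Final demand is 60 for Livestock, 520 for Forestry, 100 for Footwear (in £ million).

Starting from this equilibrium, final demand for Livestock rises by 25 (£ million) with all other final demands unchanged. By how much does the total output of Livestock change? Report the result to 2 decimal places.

I − A =
  [   0.55    -0.15    -0.25]
  [   0.00     0.70    -0.35]
  [  -0.10    -0.25     0.85]
Cofactors of I−A, C_ij = (−1)^(i+j)·(minor ij) (rows/columns in the sector order above):
  C_11 = (0.70)(0.85) − (-0.35)(-0.25) = 0.5075
  C_12 = −[(0.00)(0.85) − (-0.35)(-0.10)] = 0.0350
  C_13 = (0.00)(-0.25) − (0.70)(-0.10) = 0.0700
  C_21 = −[(-0.15)(0.85) − (-0.25)(-0.25)] = 0.1900
  C_22 = (0.55)(0.85) − (-0.25)(-0.10) = 0.4425
  C_23 = −[(0.55)(-0.25) − (-0.15)(-0.10)] = 0.1525
  C_31 = (-0.15)(-0.35) − (-0.25)(0.70) = 0.2275
  C_32 = −[(0.55)(-0.35) − (-0.25)(0.00)] = 0.1925
  C_33 = (0.55)(0.70) − (-0.15)(0.00) = 0.3850
det(I−A) = Σ_j (I−A)_1j·C_1j = (0.55)(0.5075) + (-0.15)(0.0350) + (-0.25)(0.0700) = 0.256375
adj(I−A) = Cᵀ =
  [ 0.5075   0.1900   0.2275]
  [ 0.0350   0.4425   0.1925]
  [ 0.0700   0.1525   0.3850]
(I − A)⁻¹ = adj(I−A) / det(I−A) ≈
  [   1.9795     0.7411     0.8874]
  [   0.1365     1.7260     0.7509]
  [   0.2730     0.5948     1.5017]
Δx = (I − A)⁻¹ Δd with Δd having +25 in the Livestock component and 0 elsewhere.
So Δx_1 = L_11 · (+25), where L_11 = adj(I−A)_11 / det(I−A) = 0.5075 / 0.256375.
Δx_1 = 0.5075 × (+25) / 0.256375 = 12.6875 / 0.256375 ≈ 49.49.

Δx_1 = 49.49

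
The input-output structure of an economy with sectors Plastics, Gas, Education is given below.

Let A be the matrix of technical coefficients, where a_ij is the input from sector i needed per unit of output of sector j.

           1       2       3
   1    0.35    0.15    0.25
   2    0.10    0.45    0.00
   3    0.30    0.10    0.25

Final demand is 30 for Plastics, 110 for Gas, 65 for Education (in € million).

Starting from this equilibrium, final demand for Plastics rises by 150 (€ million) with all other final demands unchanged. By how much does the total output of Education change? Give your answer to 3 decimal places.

I − A =
  [   0.65    -0.15    -0.25]
  [  -0.10     0.55     0.00]
  [  -0.30    -0.10     0.75]
Cofactors of I−A, C_ij = (−1)^(i+j)·(minor ij) (rows/columns in the sector order above):
  C_11 = (0.55)(0.75) − (0.00)(-0.10) = 0.4125
  C_12 = −[(-0.10)(0.75) − (0.00)(-0.30)] = 0.0750
  C_13 = (-0.10)(-0.10) − (0.55)(-0.30) = 0.1750
  C_21 = −[(-0.15)(0.75) − (-0.25)(-0.10)] = 0.1375
  C_22 = (0.65)(0.75) − (-0.25)(-0.30) = 0.4125
  C_23 = −[(0.65)(-0.10) − (-0.15)(-0.30)] = 0.1100
  C_31 = (-0.15)(0.00) − (-0.25)(0.55) = 0.1375
  C_32 = −[(0.65)(0.00) − (-0.25)(-0.10)] = 0.0250
  C_33 = (0.65)(0.55) − (-0.15)(-0.10) = 0.3425
det(I−A) = Σ_j (I−A)_1j·C_1j = (0.65)(0.4125) + (-0.15)(0.0750) + (-0.25)(0.1750) = 0.213125
adj(I−A) = Cᵀ =
  [ 0.4125   0.1375   0.1375]
  [ 0.0750   0.4125   0.0250]
  [ 0.1750   0.1100   0.3425]
(I − A)⁻¹ = adj(I−A) / det(I−A) ≈
  [   1.9355     0.6452     0.6452]
  [   0.3519     1.9355     0.1173]
  [   0.8211     0.5161     1.6070]
Δx = (I − A)⁻¹ Δd with Δd having +150 in the Plastics component and 0 elsewhere.
So Δx_3 = L_31 · (+150), where L_31 = adj(I−A)_31 / det(I−A) = 0.1750 / 0.213125.
Δx_3 = 0.1750 × (+150) / 0.213125 = 26.25 / 0.213125 ≈ 123.167.

Δx_3 = 123.167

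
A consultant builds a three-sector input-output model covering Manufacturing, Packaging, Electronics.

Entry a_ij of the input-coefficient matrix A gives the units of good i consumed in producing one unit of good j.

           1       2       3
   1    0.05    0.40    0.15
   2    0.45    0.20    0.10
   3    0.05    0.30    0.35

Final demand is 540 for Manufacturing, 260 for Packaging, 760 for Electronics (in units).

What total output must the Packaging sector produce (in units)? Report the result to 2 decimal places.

I − A =
  [   0.95    -0.40    -0.15]
  [  -0.45     0.80    -0.10]
  [  -0.05    -0.30     0.65]
Cofactors of I−A, C_ij = (−1)^(i+j)·(minor ij) (rows/columns in the sector order above):
  C_11 = (0.80)(0.65) − (-0.10)(-0.30) = 0.4900
  C_12 = −[(-0.45)(0.65) − (-0.10)(-0.05)] = 0.2975
  C_13 = (-0.45)(-0.30) − (0.80)(-0.05) = 0.1750
  C_21 = −[(-0.40)(0.65) − (-0.15)(-0.30)] = 0.3050
  C_22 = (0.95)(0.65) − (-0.15)(-0.05) = 0.6100
  C_23 = −[(0.95)(-0.30) − (-0.40)(-0.05)] = 0.3050
  C_31 = (-0.40)(-0.10) − (-0.15)(0.80) = 0.1600
  C_32 = −[(0.95)(-0.10) − (-0.15)(-0.45)] = 0.1625
  C_33 = (0.95)(0.80) − (-0.40)(-0.45) = 0.5800
det(I−A) = Σ_j (I−A)_1j·C_1j = (0.95)(0.4900) + (-0.40)(0.2975) + (-0.15)(0.1750) = 0.32025
adj(I−A) = Cᵀ =
  [ 0.4900   0.3050   0.1600]
  [ 0.2975   0.6100   0.1625]
  [ 0.1750   0.3050   0.5800]
(I − A)⁻¹ = adj(I−A) / det(I−A) ≈
  [   1.5301     0.9524     0.4996]
  [   0.9290     1.9048     0.5074]
  [   0.5464     0.9524     1.8111]
x = (I − A)⁻¹ d = adj(I−A)·d / det(I−A), with det(I−A) = 0.32025:
  x_1 = (0.4900·540 + 0.3050·260 + 0.1600·760) / 0.32025 = 465.50 / 0.32025 ≈ 1453.55
  x_2 = (0.2975·540 + 0.6100·260 + 0.1625·760) / 0.32025 = 442.75 / 0.32025 ≈ 1382.51
  x_3 = (0.1750·540 + 0.3050·260 + 0.5800·760) / 0.32025 = 614.60 / 0.32025 ≈ 1919.13

x_2 = 1382.51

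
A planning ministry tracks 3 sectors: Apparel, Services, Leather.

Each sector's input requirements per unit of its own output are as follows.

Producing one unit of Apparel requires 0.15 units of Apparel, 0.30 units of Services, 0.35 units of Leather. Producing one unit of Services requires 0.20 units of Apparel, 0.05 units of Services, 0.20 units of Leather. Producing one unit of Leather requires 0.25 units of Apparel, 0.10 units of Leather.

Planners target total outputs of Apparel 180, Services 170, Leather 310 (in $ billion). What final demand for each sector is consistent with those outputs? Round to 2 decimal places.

d_1 = 41.50, d_2 = 107.50, d_3 = 182.00

I − A =
  [   0.85    -0.20    -0.25]
  [  -0.30     0.95     0.00]
  [  -0.35    -0.20     0.90]
d = (I − A) x:
  d_1 = (+0.85)·180 + (-0.20)·170 + (-0.25)·310 = 41.50
  d_2 = (-0.30)·180 + (+0.95)·170 + (+0.00)·310 = 107.50
  d_3 = (-0.35)·180 + (-0.20)·170 + (+0.90)·310 = 182.00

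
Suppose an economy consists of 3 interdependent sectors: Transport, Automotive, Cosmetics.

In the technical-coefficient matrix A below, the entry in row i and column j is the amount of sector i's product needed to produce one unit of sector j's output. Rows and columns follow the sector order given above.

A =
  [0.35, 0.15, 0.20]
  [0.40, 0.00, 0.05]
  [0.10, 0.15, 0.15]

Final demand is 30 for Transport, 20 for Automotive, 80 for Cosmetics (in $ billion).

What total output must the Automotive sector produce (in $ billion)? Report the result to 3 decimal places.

x_2 = 64.673

I − A =
  [   0.65    -0.15    -0.20]
  [  -0.40     1.00    -0.05]
  [  -0.10    -0.15     0.85]
Cofactors of I−A, C_ij = (−1)^(i+j)·(minor ij) (rows/columns in the sector order above):
  C_11 = (1.00)(0.85) − (-0.05)(-0.15) = 0.8425
  C_12 = −[(-0.40)(0.85) − (-0.05)(-0.10)] = 0.3450
  C_13 = (-0.40)(-0.15) − (1.00)(-0.10) = 0.1600
  C_21 = −[(-0.15)(0.85) − (-0.20)(-0.15)] = 0.1575
  C_22 = (0.65)(0.85) − (-0.20)(-0.10) = 0.5325
  C_23 = −[(0.65)(-0.15) − (-0.15)(-0.10)] = 0.1125
  C_31 = (-0.15)(-0.05) − (-0.20)(1.00) = 0.2075
  C_32 = −[(0.65)(-0.05) − (-0.20)(-0.40)] = 0.1125
  C_33 = (0.65)(1.00) − (-0.15)(-0.40) = 0.5900
det(I−A) = Σ_j (I−A)_1j·C_1j = (0.65)(0.8425) + (-0.15)(0.3450) + (-0.20)(0.1600) = 0.463875
adj(I−A) = Cᵀ =
  [ 0.8425   0.1575   0.2075]
  [ 0.3450   0.5325   0.1125]
  [ 0.1600   0.1125   0.5900]
(I − A)⁻¹ = adj(I−A) / det(I−A) ≈
  [   1.8162     0.3395     0.4473]
  [   0.7437     1.1479     0.2425]
  [   0.3449     0.2425     1.2719]
x = (I − A)⁻¹ d = adj(I−A)·d / det(I−A), with det(I−A) = 0.463875:
  x_1 = (0.8425·30 + 0.1575·20 + 0.2075·80) / 0.463875 = 45.025 / 0.463875 ≈ 97.063
  x_2 = (0.3450·30 + 0.5325·20 + 0.1125·80) / 0.463875 = 30.00 / 0.463875 ≈ 64.673
  x_3 = (0.1600·30 + 0.1125·20 + 0.5900·80) / 0.463875 = 54.25 / 0.463875 ≈ 116.950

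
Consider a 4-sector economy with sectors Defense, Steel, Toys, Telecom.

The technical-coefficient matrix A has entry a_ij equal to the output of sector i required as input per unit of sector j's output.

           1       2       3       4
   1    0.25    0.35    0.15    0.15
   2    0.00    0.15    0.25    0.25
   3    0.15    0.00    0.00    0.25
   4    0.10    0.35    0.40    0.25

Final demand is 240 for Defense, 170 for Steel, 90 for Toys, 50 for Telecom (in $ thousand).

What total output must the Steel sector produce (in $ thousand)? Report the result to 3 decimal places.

I − A =
  [   0.75    -0.35    -0.15    -0.15]
  [   0.00     0.85    -0.25    -0.25]
  [  -0.15     0.00     1.00    -0.25]
  [  -0.10    -0.35    -0.40     0.75]
Compute the cofactors C_ij = (−1)^(i+j)·(3×3 minor ij) of I−A; the adjugate is their transpose:
adj(I−A) = Cᵀ =
  [ 0.443125   0.293125   0.247250   0.268750]
  [ 0.074375   0.442875   0.215625   0.234375]
  [ 0.103750   0.121625   0.391000   0.191625]
  [ 0.149125   0.310625   0.342125   0.605250]
det(I−A) = Σ_j (I−A)_1j·C_1j = (0.75)(0.443125) + (-0.35)(0.074375) + (-0.15)(0.103750) + (-0.15)(0.149125) = 0.26838125
(I − A)⁻¹ = adj(I−A) / det(I−A) ≈
  [   1.6511     1.0922     0.9213     1.0014]
  [   0.2771     1.6502     0.8034     0.8733]
  [   0.3866     0.4532     1.4569     0.7140]
  [   0.5556     1.1574     1.2748     2.2552]
x = (I − A)⁻¹ d = adj(I−A)·d / det(I−A), with det(I−A) = 0.26838125:
  x_1 = (0.443125·240 + 0.293125·170 + 0.247250·90 + 0.268750·50) / 0.26838125 = 191.87125 / 0.26838125 ≈ 714.920
  x_2 = (0.074375·240 + 0.442875·170 + 0.215625·90 + 0.234375·50) / 0.26838125 = 124.26375 / 0.26838125 ≈ 463.012
  x_3 = (0.103750·240 + 0.121625·170 + 0.391000·90 + 0.191625·50) / 0.26838125 = 90.3475 / 0.26838125 ≈ 336.639
  x_4 = (0.149125·240 + 0.310625·170 + 0.342125·90 + 0.605250·50) / 0.26838125 = 149.65 / 0.26838125 ≈ 557.602

x_2 = 463.012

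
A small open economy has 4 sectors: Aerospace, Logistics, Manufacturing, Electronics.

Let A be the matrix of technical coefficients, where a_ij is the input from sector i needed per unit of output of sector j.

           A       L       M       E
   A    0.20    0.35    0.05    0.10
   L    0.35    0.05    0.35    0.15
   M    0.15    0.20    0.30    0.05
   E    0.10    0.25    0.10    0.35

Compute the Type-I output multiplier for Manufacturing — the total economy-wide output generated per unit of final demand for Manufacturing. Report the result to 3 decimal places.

I − A =
  [   0.80    -0.35    -0.05    -0.10]
  [  -0.35     0.95    -0.35    -0.15]
  [  -0.15    -0.20     0.70    -0.05]
  [  -0.10    -0.25    -0.10     0.65]
Compute the cofactors C_ij = (−1)^(i+j)·(3×3 minor ij) of I−A; the adjugate is their transpose:
adj(I−A) = Cᵀ =
  [ 0.348375   0.184125   0.132125   0.106250]
  [ 0.206125   0.346375   0.206125   0.127500]
  [ 0.144625   0.151625   0.360875   0.085000]
  [ 0.155125   0.184875   0.155125   0.361250]
det(I−A) = Σ_j (I−A)_1j·C_1j = (0.80)(0.348375) + (-0.35)(0.206125) + (-0.05)(0.144625) + (-0.10)(0.155125) = 0.1838125
(I − A)⁻¹ = adj(I−A) / det(I−A) ≈
  [   1.8953     1.0017     0.7188     0.5780]
  [   1.1214     1.8844     1.1214     0.6936]
  [   0.7868     0.8249     1.9633     0.4624]
  [   0.8439     1.0058     0.8439     1.9653]
The output multiplier for sector j is the column-j sum of the Leontief inverse (I − A)⁻¹ = adj(I−A) / det(I−A).
Column M of adj(I−A): (0.132125, 0.206125, 0.360875, 0.155125); det(I−A) = 0.1838125.
m_M = (0.132125 + 0.206125 + 0.360875 + 0.155125) / 0.1838125 = 0.85425 / 0.1838125 ≈ 4.647.

m_M = 4.647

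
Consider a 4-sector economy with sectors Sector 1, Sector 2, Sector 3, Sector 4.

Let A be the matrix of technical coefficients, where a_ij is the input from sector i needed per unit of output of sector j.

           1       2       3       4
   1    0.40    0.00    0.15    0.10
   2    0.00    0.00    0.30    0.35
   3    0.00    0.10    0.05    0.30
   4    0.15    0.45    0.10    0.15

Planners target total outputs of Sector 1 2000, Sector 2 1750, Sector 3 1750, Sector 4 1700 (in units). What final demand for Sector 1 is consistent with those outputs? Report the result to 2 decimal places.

I − A =
  [   0.60     0.00    -0.15    -0.10]
  [   0.00     1.00    -0.30    -0.35]
  [   0.00    -0.10     0.95    -0.30]
  [  -0.15    -0.45    -0.10     0.85]
d = (I − A) x:
  d_1 = (+0.60)·2000 + (+0.00)·1750 + (-0.15)·1750 + (-0.10)·1700 = 767.50
  d_2 = (+0.00)·2000 + (+1.00)·1750 + (-0.30)·1750 + (-0.35)·1700 = 630.00
  d_3 = (+0.00)·2000 + (-0.10)·1750 + (+0.95)·1750 + (-0.30)·1700 = 977.50
  d_4 = (-0.15)·2000 + (-0.45)·1750 + (-0.10)·1750 + (+0.85)·1700 = 182.50

d_1 = 767.50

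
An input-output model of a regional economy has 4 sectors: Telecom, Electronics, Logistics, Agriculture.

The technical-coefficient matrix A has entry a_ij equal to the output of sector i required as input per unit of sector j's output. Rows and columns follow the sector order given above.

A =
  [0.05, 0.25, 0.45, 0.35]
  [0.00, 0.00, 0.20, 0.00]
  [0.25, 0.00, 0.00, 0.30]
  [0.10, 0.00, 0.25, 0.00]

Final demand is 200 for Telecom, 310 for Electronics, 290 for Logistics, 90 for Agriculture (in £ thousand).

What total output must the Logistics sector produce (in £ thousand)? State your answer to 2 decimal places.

I − A =
  [   0.95    -0.25    -0.45    -0.35]
  [   0.00     1.00    -0.20     0.00]
  [  -0.25     0.00     1.00    -0.30]
  [  -0.10     0.00    -0.25     1.00]
Compute the cofactors C_ij = (−1)^(i+j)·(3×3 minor ij) of I−A; the adjugate is their transpose:
adj(I−A) = Cᵀ =
  [ 0.925000   0.231250   0.587500   0.500000]
  [ 0.056000   0.695875   0.183000   0.074500]
  [ 0.280000   0.070000   0.915000   0.372500]
  [ 0.162500   0.040625   0.287500   0.825000]
det(I−A) = Σ_j (I−A)_1j·C_1j = (0.95)(0.925000) + (-0.25)(0.056000) + (-0.45)(0.280000) + (-0.35)(0.162500) = 0.681875
(I − A)⁻¹ = adj(I−A) / det(I−A) ≈
  [   1.3566     0.3391     0.8616     0.7333]
  [   0.0821     1.0205     0.2684     0.1093]
  [   0.4106     0.1027     1.3419     0.5463]
  [   0.2383     0.0596     0.4216     1.2099]
x = (I − A)⁻¹ d = adj(I−A)·d / det(I−A), with det(I−A) = 0.681875:
  x_1 = (0.925000·200 + 0.231250·310 + 0.587500·290 + 0.500000·90) / 0.681875 = 472.0625 / 0.681875 ≈ 692.30
  x_2 = (0.056000·200 + 0.695875·310 + 0.183000·290 + 0.074500·90) / 0.681875 = 286.69625 / 0.681875 ≈ 420.45
  x_3 = (0.280000·200 + 0.070000·310 + 0.915000·290 + 0.372500·90) / 0.681875 = 376.575 / 0.681875 ≈ 552.26
  x_4 = (0.162500·200 + 0.040625·310 + 0.287500·290 + 0.825000·90) / 0.681875 = 202.71875 / 0.681875 ≈ 297.30

x_3 = 552.26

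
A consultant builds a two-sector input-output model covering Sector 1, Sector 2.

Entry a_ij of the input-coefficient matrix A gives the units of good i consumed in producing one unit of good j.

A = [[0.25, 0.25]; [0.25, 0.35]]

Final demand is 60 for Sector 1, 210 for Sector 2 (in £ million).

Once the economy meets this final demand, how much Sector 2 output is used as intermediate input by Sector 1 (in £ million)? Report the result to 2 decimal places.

z_21 = 53.82

I − A =
  [   0.75    -0.25]
  [  -0.25     0.65]
det(I−A) = (0.75)(0.65) − (-0.25)(-0.25) = 0.4250
adj(I−A) = [[0.65, 0.25], [0.25, 0.75]]
(I − A)⁻¹ = adj(I−A) / det(I−A) ≈
  [   1.5294     0.5882]
  [   0.5882     1.7647]
First solve x = (I − A)⁻¹ d = adj(I−A)·d / det(I−A); in particular x_1 = (0.65·60 + 0.25·210) / 0.4250 = 91.50 / 0.4250 ≈ 215.2941.
Intermediate flow from 2 to 1: z_21 = a_21 · x_1 = 0.25 × 91.50 / 0.4250 = 22.875 / 0.4250 ≈ 53.82.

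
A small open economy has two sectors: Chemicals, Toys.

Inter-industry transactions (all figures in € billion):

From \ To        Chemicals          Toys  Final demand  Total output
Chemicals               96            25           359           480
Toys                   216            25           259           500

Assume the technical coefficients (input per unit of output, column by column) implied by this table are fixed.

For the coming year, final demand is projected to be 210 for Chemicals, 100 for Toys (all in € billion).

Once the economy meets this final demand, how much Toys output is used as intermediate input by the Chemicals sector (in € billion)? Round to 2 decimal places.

Technical coefficients a_ij = z_ij / X_j:
  a_11 = 96/480 = 0.20, a_21 = 216/480 = 0.45
  a_12 = 25/500 = 0.05, a_22 = 25/500 = 0.05
I − A =
  [   0.80    -0.05]
  [  -0.45     0.95]
det(I−A) = (0.80)(0.95) − (-0.05)(-0.45) = 0.7375
adj(I−A) = [[0.95, 0.05], [0.45, 0.80]]
(I − A)⁻¹ = adj(I−A) / det(I−A) ≈
  [   1.2881     0.0678]
  [   0.6102     1.0847]
First solve x = (I − A)⁻¹ d = adj(I−A)·d / det(I−A); in particular x_1 = (0.95·210 + 0.05·100) / 0.7375 = 204.50 / 0.7375 ≈ 277.2881.
Intermediate flow from 2 to 1: z_21 = a_21 · x_1 = 0.45 × 204.50 / 0.7375 = 92.025 / 0.7375 ≈ 124.78.

z_21 = 124.78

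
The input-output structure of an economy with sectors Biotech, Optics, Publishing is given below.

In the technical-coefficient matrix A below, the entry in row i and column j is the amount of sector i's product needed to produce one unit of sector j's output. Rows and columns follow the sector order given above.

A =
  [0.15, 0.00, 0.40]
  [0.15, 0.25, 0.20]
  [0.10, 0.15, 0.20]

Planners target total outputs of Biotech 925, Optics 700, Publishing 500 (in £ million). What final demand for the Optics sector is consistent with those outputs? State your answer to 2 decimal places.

I − A =
  [   0.85     0.00    -0.40]
  [  -0.15     0.75    -0.20]
  [  -0.10    -0.15     0.80]
d = (I − A) x:
  d_1 = (+0.85)·925 + (+0.00)·700 + (-0.40)·500 = 586.25
  d_2 = (-0.15)·925 + (+0.75)·700 + (-0.20)·500 = 286.25
  d_3 = (-0.10)·925 + (-0.15)·700 + (+0.80)·500 = 202.50

d_2 = 286.25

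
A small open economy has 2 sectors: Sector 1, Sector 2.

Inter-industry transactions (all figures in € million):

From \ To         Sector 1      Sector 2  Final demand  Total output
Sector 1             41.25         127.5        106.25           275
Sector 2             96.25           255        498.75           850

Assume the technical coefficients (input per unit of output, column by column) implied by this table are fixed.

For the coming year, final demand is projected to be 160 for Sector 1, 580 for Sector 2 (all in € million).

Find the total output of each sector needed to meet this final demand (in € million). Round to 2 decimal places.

Technical coefficients a_ij = z_ij / X_j:
  a_11 = 41.25/275 = 0.15, a_21 = 96.25/275 = 0.35
  a_12 = 127.5/850 = 0.15, a_22 = 255/850 = 0.30
I − A =
  [   0.85    -0.15]
  [  -0.35     0.70]
det(I−A) = (0.85)(0.70) − (-0.15)(-0.35) = 0.5425
adj(I−A) = [[0.70, 0.15], [0.35, 0.85]]
(I − A)⁻¹ = adj(I−A) / det(I−A) ≈
  [   1.2903     0.2765]
  [   0.6452     1.5668]
x = (I − A)⁻¹ d = adj(I−A)·d / det(I−A), with det(I−A) = 0.5425:
  x_1 = (0.70·160 + 0.15·580) / 0.5425 = 199.00 / 0.5425 ≈ 366.82
  x_2 = (0.35·160 + 0.85·580) / 0.5425 = 549.00 / 0.5425 ≈ 1011.98

x_1 = 366.82, x_2 = 1011.98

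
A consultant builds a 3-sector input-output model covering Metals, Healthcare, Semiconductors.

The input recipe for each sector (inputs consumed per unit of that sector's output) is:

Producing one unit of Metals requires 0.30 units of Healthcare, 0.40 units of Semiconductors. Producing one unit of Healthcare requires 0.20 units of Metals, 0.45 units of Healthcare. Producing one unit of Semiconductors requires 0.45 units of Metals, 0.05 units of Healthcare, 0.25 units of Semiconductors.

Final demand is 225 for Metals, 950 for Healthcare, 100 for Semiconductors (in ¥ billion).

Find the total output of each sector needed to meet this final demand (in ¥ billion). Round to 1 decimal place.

x_M = 987.0, x_H = 2325.6, x_S = 659.7

I − A =
  [   1.00    -0.20    -0.45]
  [  -0.30     0.55    -0.05]
  [  -0.40     0.00     0.75]
Cofactors of I−A, C_ij = (−1)^(i+j)·(minor ij) (rows/columns in the sector order above):
  C_11 = (0.55)(0.75) − (-0.05)(0.00) = 0.4125
  C_12 = −[(-0.30)(0.75) − (-0.05)(-0.40)] = 0.2450
  C_13 = (-0.30)(0.00) − (0.55)(-0.40) = 0.2200
  C_21 = −[(-0.20)(0.75) − (-0.45)(0.00)] = 0.1500
  C_22 = (1.00)(0.75) − (-0.45)(-0.40) = 0.5700
  C_23 = −[(1.00)(0.00) − (-0.20)(-0.40)] = 0.0800
  C_31 = (-0.20)(-0.05) − (-0.45)(0.55) = 0.2575
  C_32 = −[(1.00)(-0.05) − (-0.45)(-0.30)] = 0.1850
  C_33 = (1.00)(0.55) − (-0.20)(-0.30) = 0.4900
det(I−A) = Σ_j (I−A)_1j·C_1j = (1.00)(0.4125) + (-0.20)(0.2450) + (-0.45)(0.2200) = 0.2645
adj(I−A) = Cᵀ =
  [ 0.4125   0.1500   0.2575]
  [ 0.2450   0.5700   0.1850]
  [ 0.2200   0.0800   0.4900]
(I − A)⁻¹ = adj(I−A) / det(I−A) ≈
  [   1.5595     0.5671     0.9735]
  [   0.9263     2.1550     0.6994]
  [   0.8318     0.3025     1.8526]
x = (I − A)⁻¹ d = adj(I−A)·d / det(I−A), with det(I−A) = 0.2645:
  x_M = (0.4125·225 + 0.1500·950 + 0.2575·100) / 0.2645 = 261.0625 / 0.2645 ≈ 987.0
  x_H = (0.2450·225 + 0.5700·950 + 0.1850·100) / 0.2645 = 615.125 / 0.2645 ≈ 2325.6
  x_S = (0.2200·225 + 0.0800·950 + 0.4900·100) / 0.2645 = 174.50 / 0.2645 ≈ 659.7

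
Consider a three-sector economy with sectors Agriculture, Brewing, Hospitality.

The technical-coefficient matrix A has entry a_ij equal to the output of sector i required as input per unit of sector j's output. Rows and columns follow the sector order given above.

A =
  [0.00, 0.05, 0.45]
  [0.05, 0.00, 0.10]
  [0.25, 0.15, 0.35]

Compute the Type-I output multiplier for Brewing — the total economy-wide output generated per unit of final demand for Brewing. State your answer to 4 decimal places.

I − A =
  [   1.00    -0.05    -0.45]
  [  -0.05     1.00    -0.10]
  [  -0.25    -0.15     0.65]
Cofactors of I−A, C_ij = (−1)^(i+j)·(minor ij) (rows/columns in the sector order above):
  C_11 = (1.00)(0.65) − (-0.10)(-0.15) = 0.6350
  C_12 = −[(-0.05)(0.65) − (-0.10)(-0.25)] = 0.0575
  C_13 = (-0.05)(-0.15) − (1.00)(-0.25) = 0.2575
  C_21 = −[(-0.05)(0.65) − (-0.45)(-0.15)] = 0.1000
  C_22 = (1.00)(0.65) − (-0.45)(-0.25) = 0.5375
  C_23 = −[(1.00)(-0.15) − (-0.05)(-0.25)] = 0.1625
  C_31 = (-0.05)(-0.10) − (-0.45)(1.00) = 0.4550
  C_32 = −[(1.00)(-0.10) − (-0.45)(-0.05)] = 0.1225
  C_33 = (1.00)(1.00) − (-0.05)(-0.05) = 0.9975
det(I−A) = Σ_j (I−A)_1j·C_1j = (1.00)(0.6350) + (-0.05)(0.0575) + (-0.45)(0.2575) = 0.51625
adj(I−A) = Cᵀ =
  [ 0.6350   0.1000   0.4550]
  [ 0.0575   0.5375   0.1225]
  [ 0.2575   0.1625   0.9975]
(I − A)⁻¹ = adj(I−A) / det(I−A) ≈
  [   1.23002     0.19370     0.88136]
  [   0.11138     1.04116     0.23729]
  [   0.49879     0.31477     1.93220]
The output multiplier for sector j is the column-j sum of the Leontief inverse (I − A)⁻¹ = adj(I−A) / det(I−A).
Column 2 of adj(I−A): (0.1000, 0.5375, 0.1625); det(I−A) = 0.51625.
m_2 = (0.1000 + 0.5375 + 0.1625) / 0.51625 = 0.80 / 0.51625 ≈ 1.5496.

m_2 = 1.5496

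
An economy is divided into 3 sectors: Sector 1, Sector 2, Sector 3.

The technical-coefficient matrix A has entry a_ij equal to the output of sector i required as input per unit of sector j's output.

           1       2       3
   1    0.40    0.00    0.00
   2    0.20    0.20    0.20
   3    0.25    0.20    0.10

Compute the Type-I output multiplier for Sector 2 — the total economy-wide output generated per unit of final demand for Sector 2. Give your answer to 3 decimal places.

m_2 = 1.618

I − A =
  [   0.60     0.00     0.00]
  [  -0.20     0.80    -0.20]
  [  -0.25    -0.20     0.90]
Cofactors of I−A, C_ij = (−1)^(i+j)·(minor ij) (rows/columns in the sector order above):
  C_11 = (0.80)(0.90) − (-0.20)(-0.20) = 0.6800
  C_12 = −[(-0.20)(0.90) − (-0.20)(-0.25)] = 0.2300
  C_13 = (-0.20)(-0.20) − (0.80)(-0.25) = 0.2400
  C_21 = −[(0.00)(0.90) − (0.00)(-0.20)] = 0.0000
  C_22 = (0.60)(0.90) − (0.00)(-0.25) = 0.5400
  C_23 = −[(0.60)(-0.20) − (0.00)(-0.25)] = 0.1200
  C_31 = (0.00)(-0.20) − (0.00)(0.80) = 0.0000
  C_32 = −[(0.60)(-0.20) − (0.00)(-0.20)] = 0.1200
  C_33 = (0.60)(0.80) − (0.00)(-0.20) = 0.4800
det(I−A) = Σ_j (I−A)_1j·C_1j = (0.60)(0.6800) + (0.00)(0.2300) + (0.00)(0.2400) = 0.4080
adj(I−A) = Cᵀ =
  [ 0.6800   0.0000   0.0000]
  [ 0.2300   0.5400   0.1200]
  [ 0.2400   0.1200   0.4800]
(I − A)⁻¹ = adj(I−A) / det(I−A) ≈
  [   1.6667     0.0000     0.0000]
  [   0.5637     1.3235     0.2941]
  [   0.5882     0.2941     1.1765]
The output multiplier for sector j is the column-j sum of the Leontief inverse (I − A)⁻¹ = adj(I−A) / det(I−A).
Column 2 of adj(I−A): (0.0000, 0.5400, 0.1200); det(I−A) = 0.4080.
m_2 = (0.0000 + 0.5400 + 0.1200) / 0.4080 = 0.66 / 0.4080 ≈ 1.618.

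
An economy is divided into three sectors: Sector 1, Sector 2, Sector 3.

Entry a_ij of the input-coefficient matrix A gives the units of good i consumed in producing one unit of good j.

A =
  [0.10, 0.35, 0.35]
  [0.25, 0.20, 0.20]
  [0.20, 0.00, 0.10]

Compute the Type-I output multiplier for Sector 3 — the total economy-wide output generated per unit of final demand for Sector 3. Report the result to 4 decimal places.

m_3 = 2.5038

I − A =
  [   0.90    -0.35    -0.35]
  [  -0.25     0.80    -0.20]
  [  -0.20     0.00     0.90]
Cofactors of I−A, C_ij = (−1)^(i+j)·(minor ij) (rows/columns in the sector order above):
  C_11 = (0.80)(0.90) − (-0.20)(0.00) = 0.7200
  C_12 = −[(-0.25)(0.90) − (-0.20)(-0.20)] = 0.2650
  C_13 = (-0.25)(0.00) − (0.80)(-0.20) = 0.1600
  C_21 = −[(-0.35)(0.90) − (-0.35)(0.00)] = 0.3150
  C_22 = (0.90)(0.90) − (-0.35)(-0.20) = 0.7400
  C_23 = −[(0.90)(0.00) − (-0.35)(-0.20)] = 0.0700
  C_31 = (-0.35)(-0.20) − (-0.35)(0.80) = 0.3500
  C_32 = −[(0.90)(-0.20) − (-0.35)(-0.25)] = 0.2675
  C_33 = (0.90)(0.80) − (-0.35)(-0.25) = 0.6325
det(I−A) = Σ_j (I−A)_1j·C_1j = (0.90)(0.7200) + (-0.35)(0.2650) + (-0.35)(0.1600) = 0.49925
adj(I−A) = Cᵀ =
  [ 0.7200   0.3150   0.3500]
  [ 0.2650   0.7400   0.2675]
  [ 0.1600   0.0700   0.6325]
(I − A)⁻¹ = adj(I−A) / det(I−A) ≈
  [   1.44216     0.63095     0.70105]
  [   0.53080     1.48222     0.53580]
  [   0.32048     0.14021     1.26690]
The output multiplier for sector j is the column-j sum of the Leontief inverse (I − A)⁻¹ = adj(I−A) / det(I−A).
Column 3 of adj(I−A): (0.3500, 0.2675, 0.6325); det(I−A) = 0.49925.
m_3 = (0.3500 + 0.2675 + 0.6325) / 0.49925 = 1.25 / 0.49925 ≈ 2.5038.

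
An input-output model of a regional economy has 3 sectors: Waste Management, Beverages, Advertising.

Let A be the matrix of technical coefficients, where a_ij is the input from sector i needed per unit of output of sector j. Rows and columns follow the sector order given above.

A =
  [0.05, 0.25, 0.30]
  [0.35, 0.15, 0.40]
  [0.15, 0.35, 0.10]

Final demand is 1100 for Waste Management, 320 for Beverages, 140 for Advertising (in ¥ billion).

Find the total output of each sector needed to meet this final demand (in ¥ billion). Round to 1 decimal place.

x_1 = 1983.1, x_2 = 1740.2, x_3 = 1162.8

I − A =
  [   0.95    -0.25    -0.30]
  [  -0.35     0.85    -0.40]
  [  -0.15    -0.35     0.90]
Cofactors of I−A, C_ij = (−1)^(i+j)·(minor ij) (rows/columns in the sector order above):
  C_11 = (0.85)(0.90) − (-0.40)(-0.35) = 0.6250
  C_12 = −[(-0.35)(0.90) − (-0.40)(-0.15)] = 0.3750
  C_13 = (-0.35)(-0.35) − (0.85)(-0.15) = 0.2500
  C_21 = −[(-0.25)(0.90) − (-0.30)(-0.35)] = 0.3300
  C_22 = (0.95)(0.90) − (-0.30)(-0.15) = 0.8100
  C_23 = −[(0.95)(-0.35) − (-0.25)(-0.15)] = 0.3700
  C_31 = (-0.25)(-0.40) − (-0.30)(0.85) = 0.3550
  C_32 = −[(0.95)(-0.40) − (-0.30)(-0.35)] = 0.4850
  C_33 = (0.95)(0.85) − (-0.25)(-0.35) = 0.7200
det(I−A) = Σ_j (I−A)_1j·C_1j = (0.95)(0.6250) + (-0.25)(0.3750) + (-0.30)(0.2500) = 0.4250
adj(I−A) = Cᵀ =
  [ 0.6250   0.3300   0.3550]
  [ 0.3750   0.8100   0.4850]
  [ 0.2500   0.3700   0.7200]
(I − A)⁻¹ = adj(I−A) / det(I−A) ≈
  [   1.4706     0.7765     0.8353]
  [   0.8824     1.9059     1.1412]
  [   0.5882     0.8706     1.6941]
x = (I − A)⁻¹ d = adj(I−A)·d / det(I−A), with det(I−A) = 0.4250:
  x_1 = (0.6250·1100 + 0.3300·320 + 0.3550·140) / 0.4250 = 842.80 / 0.4250 ≈ 1983.1
  x_2 = (0.3750·1100 + 0.8100·320 + 0.4850·140) / 0.4250 = 739.60 / 0.4250 ≈ 1740.2
  x_3 = (0.2500·1100 + 0.3700·320 + 0.7200·140) / 0.4250 = 494.20 / 0.4250 ≈ 1162.8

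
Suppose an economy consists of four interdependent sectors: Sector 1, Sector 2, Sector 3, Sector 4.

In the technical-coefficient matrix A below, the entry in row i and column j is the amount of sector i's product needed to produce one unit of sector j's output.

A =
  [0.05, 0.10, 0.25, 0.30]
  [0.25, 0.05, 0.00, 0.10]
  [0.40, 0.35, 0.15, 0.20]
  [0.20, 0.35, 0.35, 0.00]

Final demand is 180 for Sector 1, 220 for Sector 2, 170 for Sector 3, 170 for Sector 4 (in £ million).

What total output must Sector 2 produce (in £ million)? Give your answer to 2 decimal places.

I − A =
  [   0.95    -0.10    -0.25    -0.30]
  [  -0.25     0.95     0.00    -0.10]
  [  -0.40    -0.35     0.85    -0.20]
  [  -0.20    -0.35    -0.35     1.00]
Compute the cofactors C_ij = (−1)^(i+j)·(3×3 minor ij) of I−A; the adjugate is their transpose:
adj(I−A) = Cᵀ =
  [ 0.6990   0.3090   0.3320   0.3070]
  [ 0.2260   0.5380   0.1270   0.1470]
  [ 0.5160   0.4640   0.7590   0.3530]
  [ 0.3995   0.4125   0.3765   0.6290]
det(I−A) = Σ_j (I−A)_1j·C_1j = (0.95)(0.6990) + (-0.10)(0.2260) + (-0.25)(0.5160) + (-0.30)(0.3995) = 0.3926
(I − A)⁻¹ = adj(I−A) / det(I−A) ≈
  [   1.7804     0.7871     0.8456     0.7820]
  [   0.5756     1.3704     0.3235     0.3744]
  [   1.3143     1.1819     1.9333     0.8991]
  [   1.0176     1.0507     0.9590     1.6021]
x = (I − A)⁻¹ d = adj(I−A)·d / det(I−A), with det(I−A) = 0.3926:
  x_1 = (0.6990·180 + 0.3090·220 + 0.3320·170 + 0.3070·170) / 0.3926 = 302.43 / 0.3926 ≈ 770.33
  x_2 = (0.2260·180 + 0.5380·220 + 0.1270·170 + 0.1470·170) / 0.3926 = 205.62 / 0.3926 ≈ 523.74
  x_3 = (0.5160·180 + 0.4640·220 + 0.7590·170 + 0.3530·170) / 0.3926 = 384.00 / 0.3926 ≈ 978.09
  x_4 = (0.3995·180 + 0.4125·220 + 0.3765·170 + 0.6290·170) / 0.3926 = 333.595 / 0.3926 ≈ 849.71

x_2 = 523.74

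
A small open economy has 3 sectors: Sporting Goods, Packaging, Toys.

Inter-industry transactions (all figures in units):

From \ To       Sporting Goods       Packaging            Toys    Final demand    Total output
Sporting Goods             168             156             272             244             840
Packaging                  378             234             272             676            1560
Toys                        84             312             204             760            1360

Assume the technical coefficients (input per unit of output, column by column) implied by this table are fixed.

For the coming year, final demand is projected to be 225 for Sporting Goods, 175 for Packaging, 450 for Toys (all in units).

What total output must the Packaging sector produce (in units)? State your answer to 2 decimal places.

Technical coefficients a_ij = z_ij / X_j:
  a_11 = 168/840 = 0.20, a_21 = 378/840 = 0.45, a_31 = 84/840 = 0.10
  a_12 = 156/1560 = 0.10, a_22 = 234/1560 = 0.15, a_32 = 312/1560 = 0.20
  a_13 = 272/1360 = 0.20, a_23 = 272/1360 = 0.20, a_33 = 204/1360 = 0.15
I − A =
  [   0.80    -0.10    -0.20]
  [  -0.45     0.85    -0.20]
  [  -0.10    -0.20     0.85]
Cofactors of I−A, C_ij = (−1)^(i+j)·(minor ij) (rows/columns in the sector order above):
  C_11 = (0.85)(0.85) − (-0.20)(-0.20) = 0.6825
  C_12 = −[(-0.45)(0.85) − (-0.20)(-0.10)] = 0.4025
  C_13 = (-0.45)(-0.20) − (0.85)(-0.10) = 0.1750
  C_21 = −[(-0.10)(0.85) − (-0.20)(-0.20)] = 0.1250
  C_22 = (0.80)(0.85) − (-0.20)(-0.10) = 0.6600
  C_23 = −[(0.80)(-0.20) − (-0.10)(-0.10)] = 0.1700
  C_31 = (-0.10)(-0.20) − (-0.20)(0.85) = 0.1900
  C_32 = −[(0.80)(-0.20) − (-0.20)(-0.45)] = 0.2500
  C_33 = (0.80)(0.85) − (-0.10)(-0.45) = 0.6350
det(I−A) = Σ_j (I−A)_1j·C_1j = (0.80)(0.6825) + (-0.10)(0.4025) + (-0.20)(0.1750) = 0.47075
adj(I−A) = Cᵀ =
  [ 0.6825   0.1250   0.1900]
  [ 0.4025   0.6600   0.2500]
  [ 0.1750   0.1700   0.6350]
(I − A)⁻¹ = adj(I−A) / det(I−A) ≈
  [   1.4498     0.2655     0.4036]
  [   0.8550     1.4020     0.5311]
  [   0.3717     0.3611     1.3489]
x = (I − A)⁻¹ d = adj(I−A)·d / det(I−A), with det(I−A) = 0.47075:
  x_1 = (0.6825·225 + 0.1250·175 + 0.1900·450) / 0.47075 = 260.9375 / 0.47075 ≈ 554.30
  x_2 = (0.4025·225 + 0.6600·175 + 0.2500·450) / 0.47075 = 318.5625 / 0.47075 ≈ 676.71
  x_3 = (0.1750·225 + 0.1700·175 + 0.6350·450) / 0.47075 = 354.875 / 0.47075 ≈ 753.85

x_2 = 676.71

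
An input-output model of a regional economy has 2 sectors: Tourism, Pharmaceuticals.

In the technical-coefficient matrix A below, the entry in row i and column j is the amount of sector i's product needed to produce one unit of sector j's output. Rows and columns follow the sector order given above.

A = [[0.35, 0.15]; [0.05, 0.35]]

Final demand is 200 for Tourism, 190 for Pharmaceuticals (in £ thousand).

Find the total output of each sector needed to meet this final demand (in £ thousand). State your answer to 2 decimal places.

I − A =
  [   0.65    -0.15]
  [  -0.05     0.65]
det(I−A) = (0.65)(0.65) − (-0.15)(-0.05) = 0.4150
adj(I−A) = [[0.65, 0.15], [0.05, 0.65]]
(I − A)⁻¹ = adj(I−A) / det(I−A) ≈
  [   1.5663     0.3614]
  [   0.1205     1.5663]
x = (I − A)⁻¹ d = adj(I−A)·d / det(I−A), with det(I−A) = 0.4150:
  x_T = (0.65·200 + 0.15·190) / 0.4150 = 158.50 / 0.4150 ≈ 381.93
  x_P = (0.05·200 + 0.65·190) / 0.4150 = 133.50 / 0.4150 ≈ 321.69

x_T = 381.93, x_P = 321.69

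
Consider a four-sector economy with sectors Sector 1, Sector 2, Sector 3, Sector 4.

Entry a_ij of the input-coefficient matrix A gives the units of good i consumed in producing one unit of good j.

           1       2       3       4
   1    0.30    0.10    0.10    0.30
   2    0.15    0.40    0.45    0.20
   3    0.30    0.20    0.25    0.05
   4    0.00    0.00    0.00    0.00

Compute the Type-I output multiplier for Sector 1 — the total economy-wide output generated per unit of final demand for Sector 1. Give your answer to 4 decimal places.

m_1 = 3.9636

I − A =
  [   0.70    -0.10    -0.10    -0.30]
  [  -0.15     0.60    -0.45    -0.20]
  [  -0.30    -0.20     0.75    -0.05]
  [   0.00     0.00     0.00     1.00]
Compute the cofactors C_ij = (−1)^(i+j)·(3×3 minor ij) of I−A; the adjugate is their transpose:
adj(I−A) = Cᵀ =
  [ 0.36000   0.09500   0.10500   0.13225]
  [ 0.24750   0.49500   0.33000   0.18975]
  [ 0.21000   0.17000   0.40500   0.11725]
  [ 0.00000   0.00000   0.00000   0.20625]
det(I−A) = Σ_j (I−A)_1j·C_1j = (0.70)(0.36000) + (-0.10)(0.24750) + (-0.10)(0.21000) + (-0.30)(0.00000) = 0.20625
(I − A)⁻¹ = adj(I−A) / det(I−A) ≈
  [   1.74545     0.46061     0.50909     0.64121]
  [   1.20000     2.40000     1.60000     0.92000]
  [   1.01818     0.82424     1.96364     0.56848]
  [   0.00000     0.00000     0.00000     1.00000]
The output multiplier for sector j is the column-j sum of the Leontief inverse (I − A)⁻¹ = adj(I−A) / det(I−A).
Column 1 of adj(I−A): (0.36000, 0.24750, 0.21000, 0.00000); det(I−A) = 0.20625.
m_1 = (0.36000 + 0.24750 + 0.21000 + 0.00000) / 0.20625 = 0.8175 / 0.20625 ≈ 3.9636.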